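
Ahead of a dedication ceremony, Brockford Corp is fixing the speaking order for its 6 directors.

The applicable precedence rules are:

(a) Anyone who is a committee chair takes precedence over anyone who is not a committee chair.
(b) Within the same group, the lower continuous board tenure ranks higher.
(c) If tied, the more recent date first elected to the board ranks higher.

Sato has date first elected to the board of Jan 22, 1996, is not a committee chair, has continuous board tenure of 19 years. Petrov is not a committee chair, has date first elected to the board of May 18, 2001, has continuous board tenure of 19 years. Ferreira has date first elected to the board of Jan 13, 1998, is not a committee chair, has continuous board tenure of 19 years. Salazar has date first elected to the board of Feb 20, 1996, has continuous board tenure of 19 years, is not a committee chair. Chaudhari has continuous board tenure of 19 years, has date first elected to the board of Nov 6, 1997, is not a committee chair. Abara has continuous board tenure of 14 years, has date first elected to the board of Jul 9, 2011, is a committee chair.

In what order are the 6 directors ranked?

Abara, Petrov, Ferreira, Chaudhari, Salazar, Sato

By the first rule: Abara (a committee chair); then Petrov, Ferreira, Chaudhari, Salazar and Sato (each not a committee chair).
Petrov, Ferreira, Chaudhari, Salazar and Sato all have continuous board tenure 19 years, so the next rule applies.
Among Petrov, Ferreira, Chaudhari, Salazar and Sato, by date first elected to the board (later first): Petrov (May 18, 2001) before Ferreira (Jan 13, 1998) before Chaudhari (Nov 6, 1997) before Salazar (Feb 20, 1996) before Sato (Jan 22, 1996).
Full order: Abara, Petrov, Ferreira, Chaudhari, Salazar, Sato.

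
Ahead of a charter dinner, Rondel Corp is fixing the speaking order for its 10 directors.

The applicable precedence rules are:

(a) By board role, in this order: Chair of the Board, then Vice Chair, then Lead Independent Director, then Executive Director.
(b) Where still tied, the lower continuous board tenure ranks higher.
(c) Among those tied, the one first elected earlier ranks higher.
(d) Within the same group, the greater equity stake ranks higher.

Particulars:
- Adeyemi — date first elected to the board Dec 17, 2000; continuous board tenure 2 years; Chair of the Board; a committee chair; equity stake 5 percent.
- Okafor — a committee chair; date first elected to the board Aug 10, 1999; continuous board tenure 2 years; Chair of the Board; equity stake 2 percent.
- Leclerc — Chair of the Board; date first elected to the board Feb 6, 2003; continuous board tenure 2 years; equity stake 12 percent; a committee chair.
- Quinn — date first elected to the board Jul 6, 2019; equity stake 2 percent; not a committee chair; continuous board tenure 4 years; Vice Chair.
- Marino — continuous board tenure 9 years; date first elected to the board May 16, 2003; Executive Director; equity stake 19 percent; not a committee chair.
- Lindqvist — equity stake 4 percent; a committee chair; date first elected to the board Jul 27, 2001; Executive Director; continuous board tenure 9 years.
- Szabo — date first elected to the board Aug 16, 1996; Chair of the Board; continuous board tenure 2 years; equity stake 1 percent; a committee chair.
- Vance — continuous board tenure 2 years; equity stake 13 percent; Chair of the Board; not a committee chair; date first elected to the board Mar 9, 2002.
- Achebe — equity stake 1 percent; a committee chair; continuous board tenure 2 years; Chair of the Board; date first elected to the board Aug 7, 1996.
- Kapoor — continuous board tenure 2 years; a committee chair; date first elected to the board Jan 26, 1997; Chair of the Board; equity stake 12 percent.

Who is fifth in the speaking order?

By board role: Achebe, Szabo, Kapoor, Okafor, Adeyemi, Vance and Leclerc (Chair of the Board); then Quinn (Vice Chair); then Lindqvist and Marino (Executive Director).
Achebe, Szabo, Kapoor, Okafor, Adeyemi, Vance and Leclerc all have continuous board tenure 2 years, so the next rule applies.
Among Achebe, Szabo, Kapoor, Okafor, Adeyemi, Vance and Leclerc, by date first elected to the board (earlier first): Achebe (Aug 7, 1996) before Szabo (Aug 16, 1996) before Kapoor (Jan 26, 1997) before Okafor (Aug 10, 1999) before Adeyemi (Dec 17, 2000) before Vance (Mar 9, 2002) before Leclerc (Feb 6, 2003).
Lindqvist and Marino both have continuous board tenure 9 years, so the next rule applies.
Among Lindqvist and Marino, by date first elected to the board (earlier first): Lindqvist (Jul 27, 2001) before Marino (May 16, 2003).
Order: Achebe, Szabo, Kapoor, Okafor, Adeyemi, Vance, Leclerc, Quinn, Lindqvist, Marino.

Adeyemi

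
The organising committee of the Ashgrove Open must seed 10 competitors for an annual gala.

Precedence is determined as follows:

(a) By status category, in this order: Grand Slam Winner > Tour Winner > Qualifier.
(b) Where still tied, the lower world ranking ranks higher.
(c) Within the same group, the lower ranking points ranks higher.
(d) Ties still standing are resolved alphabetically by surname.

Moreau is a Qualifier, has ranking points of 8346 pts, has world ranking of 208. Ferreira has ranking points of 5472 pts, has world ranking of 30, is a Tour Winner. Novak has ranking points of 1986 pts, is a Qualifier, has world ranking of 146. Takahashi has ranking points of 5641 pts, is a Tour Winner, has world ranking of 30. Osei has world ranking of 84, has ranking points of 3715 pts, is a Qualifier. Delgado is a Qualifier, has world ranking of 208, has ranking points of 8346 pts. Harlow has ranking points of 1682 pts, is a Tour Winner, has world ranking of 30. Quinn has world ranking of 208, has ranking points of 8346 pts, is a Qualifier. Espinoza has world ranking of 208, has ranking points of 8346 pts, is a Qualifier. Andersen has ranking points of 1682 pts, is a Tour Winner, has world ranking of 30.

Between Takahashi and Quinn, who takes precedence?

By status category: Andersen, Harlow, Ferreira and Takahashi (Tour Winner); then Osei, Novak, Delgado, Espinoza, Moreau and Quinn (Qualifier).
Andersen, Harlow, Ferreira and Takahashi all have world ranking 30, so the next rule applies.
Among Andersen, Harlow, Ferreira and Takahashi, by ranking points (lower first): Andersen and Harlow (1682 pts) before Ferreira (5472 pts) before Takahashi (5641 pts).
Among Andersen and Harlow, alphabetically by surname: Andersen before Harlow.
Among Osei, Novak, Delgado, Espinoza, Moreau and Quinn, by world ranking (lower first): Osei (84) before Novak (146) before Delgado, Espinoza, Moreau and Quinn (208).
Delgado, Espinoza, Moreau and Quinn all have ranking points 8346 pts, so the next rule applies.
Among Delgado, Espinoza, Moreau and Quinn, alphabetically by surname: Delgado before Espinoza before Moreau before Quinn.
So Takahashi takes precedence.

Takahashi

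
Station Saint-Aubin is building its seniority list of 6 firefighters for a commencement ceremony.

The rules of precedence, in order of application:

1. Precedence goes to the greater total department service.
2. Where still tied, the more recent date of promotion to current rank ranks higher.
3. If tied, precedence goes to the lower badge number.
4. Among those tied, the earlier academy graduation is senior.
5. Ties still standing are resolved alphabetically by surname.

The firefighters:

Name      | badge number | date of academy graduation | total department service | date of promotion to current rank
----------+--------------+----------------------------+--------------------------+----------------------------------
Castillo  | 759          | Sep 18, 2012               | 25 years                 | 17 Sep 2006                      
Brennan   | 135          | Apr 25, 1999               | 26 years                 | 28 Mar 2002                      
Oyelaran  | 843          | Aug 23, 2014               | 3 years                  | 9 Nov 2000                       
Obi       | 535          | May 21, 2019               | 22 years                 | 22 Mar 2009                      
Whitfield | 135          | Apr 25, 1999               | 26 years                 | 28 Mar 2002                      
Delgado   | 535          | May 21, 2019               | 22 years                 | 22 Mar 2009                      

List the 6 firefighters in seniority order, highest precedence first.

By total department service (higher first): Brennan and Whitfield (both 26 years); then Castillo (25 years); then Delgado and Obi (both 22 years); then Oyelaran (3 years).
Brennan and Whitfield both have date of promotion to current rank 28 Mar 2002, so the next rule applies.
Brennan and Whitfield both have badge number 135, so the next rule applies.
Brennan and Whitfield both have date of academy graduation Apr 25, 1999, so the next rule applies.
Among Brennan and Whitfield, alphabetically by surname: Brennan before Whitfield.
Delgado and Obi both have date of promotion to current rank 22 Mar 2009, so the next rule applies.
Delgado and Obi both have badge number 535, so the next rule applies.
Delgado and Obi both have date of academy graduation May 21, 2019, so the next rule applies.
Among Delgado and Obi, alphabetically by surname: Delgado before Obi.
Full order: Brennan, Whitfield, Castillo, Delgado, Obi, Oyelaran.

Brennan, Whitfield, Castillo, Delgado, Obi, Oyelaran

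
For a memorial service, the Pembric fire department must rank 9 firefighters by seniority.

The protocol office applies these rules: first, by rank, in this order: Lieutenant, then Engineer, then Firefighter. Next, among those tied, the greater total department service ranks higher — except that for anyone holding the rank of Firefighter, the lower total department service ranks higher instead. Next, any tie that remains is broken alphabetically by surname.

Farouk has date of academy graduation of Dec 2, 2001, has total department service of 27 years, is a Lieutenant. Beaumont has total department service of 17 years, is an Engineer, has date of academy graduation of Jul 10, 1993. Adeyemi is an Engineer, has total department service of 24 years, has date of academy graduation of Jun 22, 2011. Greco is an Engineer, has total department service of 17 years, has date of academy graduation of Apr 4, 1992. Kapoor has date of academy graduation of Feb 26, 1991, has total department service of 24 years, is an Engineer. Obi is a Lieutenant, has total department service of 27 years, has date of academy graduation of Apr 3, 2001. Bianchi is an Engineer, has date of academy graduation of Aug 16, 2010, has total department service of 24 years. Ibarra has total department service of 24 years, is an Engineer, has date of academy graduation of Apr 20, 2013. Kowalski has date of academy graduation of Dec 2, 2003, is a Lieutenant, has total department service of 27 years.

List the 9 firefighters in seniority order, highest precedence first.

By rank: Farouk, Kowalski and Obi (Lieutenant); then Adeyemi, Bianchi, Ibarra, Kapoor, Beaumont and Greco (Engineer).
Farouk, Kowalski and Obi all have total department service 27 years, so the next rule applies.
Among Farouk, Kowalski and Obi, alphabetically by surname: Farouk before Kowalski before Obi.
Among Adeyemi, Bianchi, Ibarra, Kapoor, Beaumont and Greco, by total department service (higher first): Adeyemi, Bianchi, Ibarra and Kapoor (24 years) before Beaumont and Greco (17 years).
Among Adeyemi, Bianchi, Ibarra and Kapoor, alphabetically by surname: Adeyemi before Bianchi before Ibarra before Kapoor.
Among Beaumont and Greco, alphabetically by surname: Beaumont before Greco.
Full order: Farouk, Kowalski, Obi, Adeyemi, Bianchi, Ibarra, Kapoor, Beaumont, Greco.

Farouk, Kowalski, Obi, Adeyemi, Bianchi, Ibarra, Kapoor, Beaumont, Greco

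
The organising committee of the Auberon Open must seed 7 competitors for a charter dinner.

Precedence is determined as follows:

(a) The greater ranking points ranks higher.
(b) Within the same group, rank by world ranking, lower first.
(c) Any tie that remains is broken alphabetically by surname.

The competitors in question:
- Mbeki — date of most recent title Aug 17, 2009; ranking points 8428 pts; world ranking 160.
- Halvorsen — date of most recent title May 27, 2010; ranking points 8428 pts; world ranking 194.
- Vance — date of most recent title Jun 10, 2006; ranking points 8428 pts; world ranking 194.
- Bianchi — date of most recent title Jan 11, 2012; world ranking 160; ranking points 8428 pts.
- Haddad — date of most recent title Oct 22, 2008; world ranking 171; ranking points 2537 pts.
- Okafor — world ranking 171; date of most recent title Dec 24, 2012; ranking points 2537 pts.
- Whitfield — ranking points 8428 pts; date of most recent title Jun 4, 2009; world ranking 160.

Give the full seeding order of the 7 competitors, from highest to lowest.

Bianchi, Mbeki, Whitfield, Halvorsen, Vance, Haddad, Okafor

By ranking points (higher first): Bianchi, Mbeki, Whitfield, Halvorsen and Vance (each 8428 pts); then Haddad and Okafor (both 2537 pts).
Among Bianchi, Mbeki, Whitfield, Halvorsen and Vance, by world ranking (lower first): Bianchi, Mbeki and Whitfield (160) before Halvorsen and Vance (194).
Among Bianchi, Mbeki and Whitfield, alphabetically by surname: Bianchi before Mbeki before Whitfield.
Among Halvorsen and Vance, alphabetically by surname: Halvorsen before Vance.
Haddad and Okafor both have world ranking 171, so the next rule applies.
Among Haddad and Okafor, alphabetically by surname: Haddad before Okafor.
Full order: Bianchi, Mbeki, Whitfield, Halvorsen, Vance, Haddad, Okafor.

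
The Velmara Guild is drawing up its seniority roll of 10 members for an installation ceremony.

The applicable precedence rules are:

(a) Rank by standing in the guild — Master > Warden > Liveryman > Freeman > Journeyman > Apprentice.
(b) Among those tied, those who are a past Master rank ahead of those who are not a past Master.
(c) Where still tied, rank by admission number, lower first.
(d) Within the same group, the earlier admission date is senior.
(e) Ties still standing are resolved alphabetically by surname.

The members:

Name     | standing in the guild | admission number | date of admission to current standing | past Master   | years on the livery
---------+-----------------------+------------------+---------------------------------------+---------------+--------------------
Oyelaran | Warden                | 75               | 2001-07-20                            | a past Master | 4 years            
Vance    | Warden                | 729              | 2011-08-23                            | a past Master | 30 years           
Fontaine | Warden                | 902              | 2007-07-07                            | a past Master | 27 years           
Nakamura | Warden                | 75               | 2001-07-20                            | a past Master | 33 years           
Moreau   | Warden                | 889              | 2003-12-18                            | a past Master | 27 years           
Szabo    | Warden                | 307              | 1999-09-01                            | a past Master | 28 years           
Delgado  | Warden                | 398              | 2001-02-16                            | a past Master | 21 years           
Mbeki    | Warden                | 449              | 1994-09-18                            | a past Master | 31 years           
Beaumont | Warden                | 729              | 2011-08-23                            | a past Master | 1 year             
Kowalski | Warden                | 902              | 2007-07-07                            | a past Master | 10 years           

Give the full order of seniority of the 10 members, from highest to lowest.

By standing in the guild: Nakamura, Oyelaran, Szabo, Delgado, Mbeki, Beaumont, Vance, Moreau, Fontaine and Kowalski (Warden).
Nakamura, Oyelaran, Szabo, Delgado, Mbeki, Beaumont, Vance, Moreau, Fontaine and Kowalski are each a past Master, so the next rule applies.
Among Nakamura, Oyelaran, Szabo, Delgado, Mbeki, Beaumont, Vance, Moreau, Fontaine and Kowalski, by admission number (lower first): Nakamura and Oyelaran (75) before Szabo (307) before Delgado (398) before Mbeki (449) before Beaumont and Vance (729) before Moreau (889) before Fontaine and Kowalski (902).
Nakamura and Oyelaran both have date of admission to current standing 2001-07-20, so the next rule applies.
Among Nakamura and Oyelaran, alphabetically by surname: Nakamura before Oyelaran.
Beaumont and Vance both have date of admission to current standing 2011-08-23, so the next rule applies.
Among Beaumont and Vance, alphabetically by surname: Beaumont before Vance.
Fontaine and Kowalski both have date of admission to current standing 2007-07-07, so the next rule applies.
Among Fontaine and Kowalski, alphabetically by surname: Fontaine before Kowalski.
Full order: Nakamura, Oyelaran, Szabo, Delgado, Mbeki, Beaumont, Vance, Moreau, Fontaine, Kowalski.

Nakamura, Oyelaran, Szabo, Delgado, Mbeki, Beaumont, Vance, Moreau, Fontaine, Kowalski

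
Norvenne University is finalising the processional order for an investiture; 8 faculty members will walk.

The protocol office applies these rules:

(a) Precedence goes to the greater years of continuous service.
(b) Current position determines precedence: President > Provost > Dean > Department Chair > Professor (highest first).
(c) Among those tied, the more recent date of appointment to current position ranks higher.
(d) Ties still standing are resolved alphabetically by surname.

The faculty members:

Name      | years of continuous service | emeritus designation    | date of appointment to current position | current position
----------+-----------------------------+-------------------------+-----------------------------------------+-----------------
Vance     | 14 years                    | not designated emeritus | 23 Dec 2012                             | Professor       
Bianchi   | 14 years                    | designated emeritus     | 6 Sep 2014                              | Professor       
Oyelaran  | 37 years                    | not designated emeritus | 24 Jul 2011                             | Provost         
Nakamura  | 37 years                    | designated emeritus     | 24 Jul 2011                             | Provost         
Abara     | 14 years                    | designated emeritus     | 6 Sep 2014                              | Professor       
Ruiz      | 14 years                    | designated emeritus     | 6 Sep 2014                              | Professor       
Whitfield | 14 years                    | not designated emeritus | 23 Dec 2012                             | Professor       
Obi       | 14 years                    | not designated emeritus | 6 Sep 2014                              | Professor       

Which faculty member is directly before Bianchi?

By years of continuous service (higher first): Nakamura and Oyelaran (both 37 years); then Abara, Bianchi, Obi, Ruiz, Vance and Whitfield (each 14 years).
Nakamura and Oyelaran are each Provost, so the next rule applies.
Nakamura and Oyelaran both have date of appointment to current position 24 Jul 2011, so the next rule applies.
Among Nakamura and Oyelaran, alphabetically by surname: Nakamura before Oyelaran.
Abara, Bianchi, Obi, Ruiz, Vance and Whitfield are each Professor, so the next rule applies.
Among Abara, Bianchi, Obi, Ruiz, Vance and Whitfield, by date of appointment to current position (later first): Abara, Bianchi, Obi and Ruiz (6 Sep 2014) before Vance and Whitfield (23 Dec 2012).
Among Abara, Bianchi, Obi and Ruiz, alphabetically by surname: Abara before Bianchi before Obi before Ruiz.
Among Vance and Whitfield, alphabetically by surname: Vance before Whitfield.
Order: Nakamura, Oyelaran, Abara, Bianchi, Obi, Ruiz, Vance, Whitfield.

Abara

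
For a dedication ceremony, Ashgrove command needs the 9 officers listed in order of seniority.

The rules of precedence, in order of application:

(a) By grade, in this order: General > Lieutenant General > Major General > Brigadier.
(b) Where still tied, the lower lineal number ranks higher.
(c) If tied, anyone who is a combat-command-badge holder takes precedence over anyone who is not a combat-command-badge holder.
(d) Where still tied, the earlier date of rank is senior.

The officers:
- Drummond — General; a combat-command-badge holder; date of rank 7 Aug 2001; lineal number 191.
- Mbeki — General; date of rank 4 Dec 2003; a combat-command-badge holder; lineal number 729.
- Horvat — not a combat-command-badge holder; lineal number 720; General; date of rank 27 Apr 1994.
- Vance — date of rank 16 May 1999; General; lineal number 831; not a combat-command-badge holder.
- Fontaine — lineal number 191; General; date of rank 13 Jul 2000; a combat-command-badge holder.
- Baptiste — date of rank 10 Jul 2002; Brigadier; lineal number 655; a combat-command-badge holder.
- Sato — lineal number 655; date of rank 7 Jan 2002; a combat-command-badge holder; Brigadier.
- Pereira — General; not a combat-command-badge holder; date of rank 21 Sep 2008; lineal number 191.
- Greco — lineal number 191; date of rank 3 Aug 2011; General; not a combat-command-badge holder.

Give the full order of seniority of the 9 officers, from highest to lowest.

By grade: Fontaine, Drummond, Pereira, Greco, Horvat, Mbeki and Vance (General); then Sato and Baptiste (Brigadier).
Among Fontaine, Drummond, Pereira, Greco, Horvat, Mbeki and Vance, by lineal number (lower first): Fontaine, Drummond, Pereira and Greco (191) before Horvat (720) before Mbeki (729) before Vance (831).
Among Fontaine, Drummond, Pereira and Greco, a combat-command-badge holder before not a combat-command-badge holder: Fontaine and Drummond (a combat-command-badge holder) before Pereira and Greco (not a combat-command-badge holder).
Among Fontaine and Drummond, by date of rank (earlier first): Fontaine (13 Jul 2000) before Drummond (7 Aug 2001).
Among Pereira and Greco, by date of rank (earlier first): Pereira (21 Sep 2008) before Greco (3 Aug 2011).
Sato and Baptiste both have lineal number 655, so the next rule applies.
Sato and Baptiste are each a combat-command-badge holder, so the next rule applies.
Among Sato and Baptiste, by date of rank (earlier first): Sato (7 Jan 2002) before Baptiste (10 Jul 2002).
Full order: Fontaine, Drummond, Pereira, Greco, Horvat, Mbeki, Vance, Sato, Baptiste.

Fontaine, Drummond, Pereira, Greco, Horvat, Mbeki, Vance, Sato, Baptiste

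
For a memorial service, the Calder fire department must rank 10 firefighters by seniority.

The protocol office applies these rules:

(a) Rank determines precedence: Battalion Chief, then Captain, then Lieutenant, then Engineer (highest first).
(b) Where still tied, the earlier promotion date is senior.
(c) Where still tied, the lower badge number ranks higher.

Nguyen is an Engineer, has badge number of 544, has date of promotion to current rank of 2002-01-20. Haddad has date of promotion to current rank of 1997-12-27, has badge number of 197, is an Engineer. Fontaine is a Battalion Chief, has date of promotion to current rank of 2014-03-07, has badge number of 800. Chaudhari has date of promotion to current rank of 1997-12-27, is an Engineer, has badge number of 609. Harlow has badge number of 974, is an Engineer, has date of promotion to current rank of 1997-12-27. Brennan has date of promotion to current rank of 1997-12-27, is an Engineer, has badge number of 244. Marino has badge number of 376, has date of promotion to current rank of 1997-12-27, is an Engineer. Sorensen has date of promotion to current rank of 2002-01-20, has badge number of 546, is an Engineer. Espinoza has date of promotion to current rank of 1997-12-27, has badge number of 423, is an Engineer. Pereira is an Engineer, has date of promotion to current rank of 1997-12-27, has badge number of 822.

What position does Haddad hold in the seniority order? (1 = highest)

By rank: Fontaine (Battalion Chief); then Haddad, Brennan, Marino, Espinoza, Chaudhari, Pereira, Harlow, Nguyen and Sorensen (Engineer).
Among Haddad, Brennan, Marino, Espinoza, Chaudhari, Pereira, Harlow, Nguyen and Sorensen, by date of promotion to current rank (earlier first): Haddad, Brennan, Marino, Espinoza, Chaudhari, Pereira and Harlow (1997-12-27) before Nguyen and Sorensen (2002-01-20).
Among Haddad, Brennan, Marino, Espinoza, Chaudhari, Pereira and Harlow, by badge number (lower first): Haddad (197) before Brennan (244) before Marino (376) before Espinoza (423) before Chaudhari (609) before Pereira (822) before Harlow (974).
Among Nguyen and Sorensen, by badge number (lower first): Nguyen (544) before Sorensen (546).
Order: Fontaine, Haddad, Brennan, Marino, Espinoza, Chaudhari, Pereira, Harlow, Nguyen, Sorensen. So position 2.

2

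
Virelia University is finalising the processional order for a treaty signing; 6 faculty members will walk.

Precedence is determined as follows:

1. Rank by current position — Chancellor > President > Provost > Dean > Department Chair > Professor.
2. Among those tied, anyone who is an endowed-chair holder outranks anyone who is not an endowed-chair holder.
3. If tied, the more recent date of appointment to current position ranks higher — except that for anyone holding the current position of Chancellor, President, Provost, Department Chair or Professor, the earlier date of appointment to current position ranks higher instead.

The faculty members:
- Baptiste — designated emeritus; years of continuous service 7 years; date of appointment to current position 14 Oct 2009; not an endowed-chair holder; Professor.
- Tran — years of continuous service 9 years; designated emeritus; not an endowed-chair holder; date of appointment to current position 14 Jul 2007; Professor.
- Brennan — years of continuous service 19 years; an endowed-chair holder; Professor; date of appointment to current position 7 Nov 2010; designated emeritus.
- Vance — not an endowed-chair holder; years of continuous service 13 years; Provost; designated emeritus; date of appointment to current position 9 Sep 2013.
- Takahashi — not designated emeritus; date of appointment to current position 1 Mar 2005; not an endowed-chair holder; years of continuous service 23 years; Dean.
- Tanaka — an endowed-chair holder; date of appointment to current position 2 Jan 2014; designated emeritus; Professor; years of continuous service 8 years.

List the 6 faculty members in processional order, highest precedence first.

By current position: Vance (Provost); then Takahashi (Dean); then Brennan, Tanaka, Tran and Baptiste (Professor).
Among Brennan, Tanaka, Tran and Baptiste, an endowed-chair holder before not an endowed-chair holder: Brennan and Tanaka (an endowed-chair holder) before Tran and Baptiste (not an endowed-chair holder).
Among Brennan and Tanaka, by date of appointment to current position (earlier first) (reversed rule for this group): Brennan (7 Nov 2010) before Tanaka (2 Jan 2014).
Among Tran and Baptiste, by date of appointment to current position (earlier first) (reversed rule for this group): Tran (14 Jul 2007) before Baptiste (14 Oct 2009).
Full order: Vance, Takahashi, Brennan, Tanaka, Tran, Baptiste.

Vance, Takahashi, Brennan, Tanaka, Tran, Baptiste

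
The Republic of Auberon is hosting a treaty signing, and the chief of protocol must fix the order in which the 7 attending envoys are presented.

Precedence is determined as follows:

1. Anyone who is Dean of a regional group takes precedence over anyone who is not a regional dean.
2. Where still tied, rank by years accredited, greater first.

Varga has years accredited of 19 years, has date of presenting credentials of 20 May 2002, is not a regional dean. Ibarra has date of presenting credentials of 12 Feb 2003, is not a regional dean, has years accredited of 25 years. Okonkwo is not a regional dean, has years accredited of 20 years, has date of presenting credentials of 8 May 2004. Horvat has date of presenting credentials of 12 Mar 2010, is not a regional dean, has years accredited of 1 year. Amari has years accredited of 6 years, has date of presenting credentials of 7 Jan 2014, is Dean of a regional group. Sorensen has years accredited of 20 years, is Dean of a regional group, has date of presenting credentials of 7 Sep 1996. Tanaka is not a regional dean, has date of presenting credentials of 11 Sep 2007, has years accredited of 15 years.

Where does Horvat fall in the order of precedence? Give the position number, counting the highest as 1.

7

By the first rule: Sorensen and Amari (both Dean of a regional group); then Ibarra, Okonkwo, Varga, Tanaka and Horvat (each not a regional dean).
Among Sorensen and Amari, by years accredited (higher first): Sorensen (20 years) before Amari (6 years).
Among Ibarra, Okonkwo, Varga, Tanaka and Horvat, by years accredited (higher first): Ibarra (25 years) before Okonkwo (20 years) before Varga (19 years) before Tanaka (15 years) before Horvat (1 year).
Order: Sorensen, Amari, Ibarra, Okonkwo, Varga, Tanaka, Horvat. So position 7.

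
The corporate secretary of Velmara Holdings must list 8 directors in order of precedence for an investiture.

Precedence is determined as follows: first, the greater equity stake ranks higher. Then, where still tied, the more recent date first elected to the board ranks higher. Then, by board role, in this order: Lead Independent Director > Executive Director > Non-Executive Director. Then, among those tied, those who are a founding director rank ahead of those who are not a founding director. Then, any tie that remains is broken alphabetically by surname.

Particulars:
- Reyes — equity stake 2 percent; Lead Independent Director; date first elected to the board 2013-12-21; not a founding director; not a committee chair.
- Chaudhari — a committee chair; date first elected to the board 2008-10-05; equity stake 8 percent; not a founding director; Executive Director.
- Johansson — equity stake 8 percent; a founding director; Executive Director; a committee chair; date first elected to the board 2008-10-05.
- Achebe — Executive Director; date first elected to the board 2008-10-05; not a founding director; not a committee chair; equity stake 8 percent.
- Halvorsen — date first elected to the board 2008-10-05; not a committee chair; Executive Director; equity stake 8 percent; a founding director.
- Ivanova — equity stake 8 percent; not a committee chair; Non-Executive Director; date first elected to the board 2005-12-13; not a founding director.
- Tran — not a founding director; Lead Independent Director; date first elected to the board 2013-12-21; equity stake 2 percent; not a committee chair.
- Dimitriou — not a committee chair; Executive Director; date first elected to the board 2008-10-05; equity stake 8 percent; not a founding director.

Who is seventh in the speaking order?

Reyes

By equity stake (higher first): Halvorsen, Johansson, Achebe, Chaudhari, Dimitriou and Ivanova (each 8 percent); then Reyes and Tran (both 2 percent).
Among Halvorsen, Johansson, Achebe, Chaudhari, Dimitriou and Ivanova, by date first elected to the board (later first): Halvorsen, Johansson, Achebe, Chaudhari and Dimitriou (2008-10-05) before Ivanova (2005-12-13).
Halvorsen, Johansson, Achebe, Chaudhari and Dimitriou are each Executive Director, so the next rule applies.
Among Halvorsen, Johansson, Achebe, Chaudhari and Dimitriou, a founding director before not a founding director: Halvorsen and Johansson (a founding director) before Achebe, Chaudhari and Dimitriou (not a founding director).
Among Halvorsen and Johansson, alphabetically by surname: Halvorsen before Johansson.
Among Achebe, Chaudhari and Dimitriou, alphabetically by surname: Achebe before Chaudhari before Dimitriou.
Reyes and Tran both have date first elected to the board 2013-12-21, so the next rule applies.
Reyes and Tran are each Lead Independent Director, so the next rule applies.
Reyes and Tran are each not a founding director, so the next rule applies.
Among Reyes and Tran, alphabetically by surname: Reyes before Tran.
Order: Halvorsen, Johansson, Achebe, Chaudhari, Dimitriou, Ivanova, Reyes, Tran.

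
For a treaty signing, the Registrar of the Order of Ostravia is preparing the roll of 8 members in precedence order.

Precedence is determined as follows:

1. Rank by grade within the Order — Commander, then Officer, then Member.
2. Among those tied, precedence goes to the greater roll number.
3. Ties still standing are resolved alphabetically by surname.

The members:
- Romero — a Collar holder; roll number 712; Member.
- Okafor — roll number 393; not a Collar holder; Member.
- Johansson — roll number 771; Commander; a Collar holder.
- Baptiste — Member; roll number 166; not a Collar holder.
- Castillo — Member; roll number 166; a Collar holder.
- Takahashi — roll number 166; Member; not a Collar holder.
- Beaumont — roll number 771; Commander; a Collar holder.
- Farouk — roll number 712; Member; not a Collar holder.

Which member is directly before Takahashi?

By grade within the Order: Beaumont and Johansson (Commander); then Farouk, Romero, Okafor, Baptiste, Castillo and Takahashi (Member).
Beaumont and Johansson both have roll number 771, so the next rule applies.
Among Beaumont and Johansson, alphabetically by surname: Beaumont before Johansson.
Among Farouk, Romero, Okafor, Baptiste, Castillo and Takahashi, by roll number (higher first): Farouk and Romero (712) before Okafor (393) before Baptiste, Castillo and Takahashi (166).
Among Farouk and Romero, alphabetically by surname: Farouk before Romero.
Among Baptiste, Castillo and Takahashi, alphabetically by surname: Baptiste before Castillo before Takahashi.
Order: Beaumont, Johansson, Farouk, Romero, Okafor, Baptiste, Castillo, Takahashi.

Castillo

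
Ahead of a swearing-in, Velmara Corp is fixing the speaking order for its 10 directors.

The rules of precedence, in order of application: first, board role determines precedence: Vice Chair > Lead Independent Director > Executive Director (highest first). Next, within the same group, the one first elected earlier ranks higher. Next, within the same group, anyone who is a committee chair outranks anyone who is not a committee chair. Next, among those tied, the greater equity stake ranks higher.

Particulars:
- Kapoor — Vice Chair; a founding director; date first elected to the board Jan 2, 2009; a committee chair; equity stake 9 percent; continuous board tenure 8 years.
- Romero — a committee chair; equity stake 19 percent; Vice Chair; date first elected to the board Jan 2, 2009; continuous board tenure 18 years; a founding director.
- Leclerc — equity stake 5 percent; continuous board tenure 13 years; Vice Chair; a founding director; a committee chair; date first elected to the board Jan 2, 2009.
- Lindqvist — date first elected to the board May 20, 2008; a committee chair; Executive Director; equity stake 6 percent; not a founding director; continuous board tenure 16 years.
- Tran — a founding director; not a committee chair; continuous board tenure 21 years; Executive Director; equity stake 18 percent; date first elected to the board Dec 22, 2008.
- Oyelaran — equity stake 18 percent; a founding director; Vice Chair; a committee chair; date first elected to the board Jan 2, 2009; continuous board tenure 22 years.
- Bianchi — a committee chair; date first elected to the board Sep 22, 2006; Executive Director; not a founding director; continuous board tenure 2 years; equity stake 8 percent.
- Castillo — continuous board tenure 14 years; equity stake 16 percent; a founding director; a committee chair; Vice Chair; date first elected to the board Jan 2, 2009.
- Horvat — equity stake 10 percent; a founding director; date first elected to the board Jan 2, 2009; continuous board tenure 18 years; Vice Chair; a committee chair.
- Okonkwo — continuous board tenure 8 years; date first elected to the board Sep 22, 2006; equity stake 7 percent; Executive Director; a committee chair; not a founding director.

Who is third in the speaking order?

Castillo

By board role: Romero, Oyelaran, Castillo, Horvat, Kapoor and Leclerc (Vice Chair); then Bianchi, Okonkwo, Lindqvist and Tran (Executive Director).
Romero, Oyelaran, Castillo, Horvat, Kapoor and Leclerc all have date first elected to the board Jan 2, 2009, so the next rule applies.
Romero, Oyelaran, Castillo, Horvat, Kapoor and Leclerc are each a committee chair, so the next rule applies.
Among Romero, Oyelaran, Castillo, Horvat, Kapoor and Leclerc, by equity stake (higher first): Romero (19 percent) before Oyelaran (18 percent) before Castillo (16 percent) before Horvat (10 percent) before Kapoor (9 percent) before Leclerc (5 percent).
Among Bianchi, Okonkwo, Lindqvist and Tran, by date first elected to the board (earlier first): Bianchi and Okonkwo (Sep 22, 2006) before Lindqvist (May 20, 2008) before Tran (Dec 22, 2008).
Bianchi and Okonkwo are each a committee chair, so the next rule applies.
Among Bianchi and Okonkwo, by equity stake (higher first): Bianchi (8 percent) before Okonkwo (7 percent).
Order: Romero, Oyelaran, Castillo, Horvat, Kapoor, Leclerc, Bianchi, Okonkwo, Lindqvist, Tran.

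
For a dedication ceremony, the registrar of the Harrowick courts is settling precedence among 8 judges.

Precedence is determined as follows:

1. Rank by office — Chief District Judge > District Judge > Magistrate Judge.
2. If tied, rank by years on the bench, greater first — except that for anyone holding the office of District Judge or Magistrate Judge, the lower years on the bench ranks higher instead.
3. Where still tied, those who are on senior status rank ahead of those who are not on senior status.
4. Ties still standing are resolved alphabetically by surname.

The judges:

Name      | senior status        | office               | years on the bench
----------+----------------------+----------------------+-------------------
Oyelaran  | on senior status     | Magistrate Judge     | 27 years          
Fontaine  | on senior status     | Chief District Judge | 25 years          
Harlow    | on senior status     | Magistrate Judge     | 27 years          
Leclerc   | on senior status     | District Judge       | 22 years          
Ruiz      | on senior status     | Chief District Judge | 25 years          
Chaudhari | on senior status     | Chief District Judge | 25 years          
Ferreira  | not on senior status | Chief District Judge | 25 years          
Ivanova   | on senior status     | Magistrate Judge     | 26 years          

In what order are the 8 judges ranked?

By office: Chaudhari, Fontaine, Ruiz and Ferreira (Chief District Judge); then Leclerc (District Judge); then Ivanova, Harlow and Oyelaran (Magistrate Judge).
Chaudhari, Fontaine, Ruiz and Ferreira all have years on the bench 25 years, so the next rule applies.
Among Chaudhari, Fontaine, Ruiz and Ferreira, on senior status before not on senior status: Chaudhari, Fontaine and Ruiz (on senior status) before Ferreira (not on senior status).
Among Chaudhari, Fontaine and Ruiz, alphabetically by surname: Chaudhari before Fontaine before Ruiz.
Among Ivanova, Harlow and Oyelaran, by years on the bench (lower first) (reversed rule for this group): Ivanova (26 years) before Harlow and Oyelaran (27 years).
Harlow and Oyelaran are each on senior status, so the next rule applies.
Among Harlow and Oyelaran, alphabetically by surname: Harlow before Oyelaran.
Full order: Chaudhari, Fontaine, Ruiz, Ferreira, Leclerc, Ivanova, Harlow, Oyelaran.

Chaudhari, Fontaine, Ruiz, Ferreira, Leclerc, Ivanova, Harlow, Oyelaran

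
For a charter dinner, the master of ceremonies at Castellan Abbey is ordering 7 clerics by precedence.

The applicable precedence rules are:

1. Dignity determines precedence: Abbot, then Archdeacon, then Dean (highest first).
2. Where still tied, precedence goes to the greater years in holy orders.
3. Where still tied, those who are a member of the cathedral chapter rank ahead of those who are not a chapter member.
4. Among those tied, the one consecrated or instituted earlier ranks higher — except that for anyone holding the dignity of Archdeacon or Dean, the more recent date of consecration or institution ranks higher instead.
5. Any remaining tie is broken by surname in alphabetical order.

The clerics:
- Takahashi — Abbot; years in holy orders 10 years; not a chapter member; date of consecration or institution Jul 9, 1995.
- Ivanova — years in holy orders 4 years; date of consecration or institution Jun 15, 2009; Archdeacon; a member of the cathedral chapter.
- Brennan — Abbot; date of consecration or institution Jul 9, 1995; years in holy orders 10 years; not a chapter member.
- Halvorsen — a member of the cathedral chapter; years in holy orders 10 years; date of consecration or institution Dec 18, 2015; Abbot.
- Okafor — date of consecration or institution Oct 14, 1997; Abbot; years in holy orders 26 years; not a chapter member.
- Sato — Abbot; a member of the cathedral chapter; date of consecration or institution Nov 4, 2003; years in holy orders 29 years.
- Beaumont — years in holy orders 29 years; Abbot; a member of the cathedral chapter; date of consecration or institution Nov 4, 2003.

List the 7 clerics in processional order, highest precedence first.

Beaumont, Sato, Okafor, Halvorsen, Brennan, Takahashi, Ivanova

By dignity: Beaumont, Sato, Okafor, Halvorsen, Brennan and Takahashi (Abbot); then Ivanova (Archdeacon).
Among Beaumont, Sato, Okafor, Halvorsen, Brennan and Takahashi, by years in holy orders (higher first): Beaumont and Sato (29 years) before Okafor (26 years) before Halvorsen, Brennan and Takahashi (10 years).
Beaumont and Sato are each a member of the cathedral chapter, so the next rule applies.
Beaumont and Sato both have date of consecration or institution Nov 4, 2003, so the next rule applies.
Among Beaumont and Sato, alphabetically by surname: Beaumont before Sato.
Among Halvorsen, Brennan and Takahashi, a member of the cathedral chapter before not a chapter member: Halvorsen (a member of the cathedral chapter) before Brennan and Takahashi (not a chapter member).
Brennan and Takahashi both have date of consecration or institution Jul 9, 1995, so the next rule applies.
Among Brennan and Takahashi, alphabetically by surname: Brennan before Takahashi.
Full order: Beaumont, Sato, Okafor, Halvorsen, Brennan, Takahashi, Ivanova.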